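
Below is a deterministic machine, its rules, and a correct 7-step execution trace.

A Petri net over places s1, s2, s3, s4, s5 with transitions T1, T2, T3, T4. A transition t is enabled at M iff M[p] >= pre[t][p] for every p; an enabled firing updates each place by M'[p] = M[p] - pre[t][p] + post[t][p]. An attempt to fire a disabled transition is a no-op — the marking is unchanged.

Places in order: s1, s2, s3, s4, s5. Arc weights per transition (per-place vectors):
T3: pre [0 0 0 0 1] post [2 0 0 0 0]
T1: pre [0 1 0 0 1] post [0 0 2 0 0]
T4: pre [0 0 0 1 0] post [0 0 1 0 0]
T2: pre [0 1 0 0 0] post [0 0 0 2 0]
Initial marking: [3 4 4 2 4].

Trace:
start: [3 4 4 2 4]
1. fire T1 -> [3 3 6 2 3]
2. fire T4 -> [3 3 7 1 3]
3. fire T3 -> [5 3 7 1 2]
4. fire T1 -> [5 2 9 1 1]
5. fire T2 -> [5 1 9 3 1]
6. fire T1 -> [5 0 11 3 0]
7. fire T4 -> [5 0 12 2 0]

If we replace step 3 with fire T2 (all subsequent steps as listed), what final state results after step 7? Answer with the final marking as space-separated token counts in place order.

3 0 10 4 2

(re-executing from step 3 with the substitution; state before step 3: [3 3 7 1 3])
3. fire T2 -> [3 2 7 3 3]
4. fire T1 -> [3 1 9 3 2]
5. fire T2 -> [3 0 9 5 2]
6. fire T1 -> [3 0 9 5 2]
7. fire T4 -> [3 0 10 4 2]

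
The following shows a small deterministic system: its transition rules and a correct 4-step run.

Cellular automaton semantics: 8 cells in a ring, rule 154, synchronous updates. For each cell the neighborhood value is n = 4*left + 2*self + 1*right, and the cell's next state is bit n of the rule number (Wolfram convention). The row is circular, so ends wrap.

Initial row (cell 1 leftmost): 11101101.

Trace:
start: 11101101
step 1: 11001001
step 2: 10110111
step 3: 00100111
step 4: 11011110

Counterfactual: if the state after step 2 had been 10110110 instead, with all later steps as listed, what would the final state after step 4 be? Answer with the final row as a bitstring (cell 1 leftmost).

01011010

state after step 2 := 10110110
step 3: 00100100
step 4: 01011010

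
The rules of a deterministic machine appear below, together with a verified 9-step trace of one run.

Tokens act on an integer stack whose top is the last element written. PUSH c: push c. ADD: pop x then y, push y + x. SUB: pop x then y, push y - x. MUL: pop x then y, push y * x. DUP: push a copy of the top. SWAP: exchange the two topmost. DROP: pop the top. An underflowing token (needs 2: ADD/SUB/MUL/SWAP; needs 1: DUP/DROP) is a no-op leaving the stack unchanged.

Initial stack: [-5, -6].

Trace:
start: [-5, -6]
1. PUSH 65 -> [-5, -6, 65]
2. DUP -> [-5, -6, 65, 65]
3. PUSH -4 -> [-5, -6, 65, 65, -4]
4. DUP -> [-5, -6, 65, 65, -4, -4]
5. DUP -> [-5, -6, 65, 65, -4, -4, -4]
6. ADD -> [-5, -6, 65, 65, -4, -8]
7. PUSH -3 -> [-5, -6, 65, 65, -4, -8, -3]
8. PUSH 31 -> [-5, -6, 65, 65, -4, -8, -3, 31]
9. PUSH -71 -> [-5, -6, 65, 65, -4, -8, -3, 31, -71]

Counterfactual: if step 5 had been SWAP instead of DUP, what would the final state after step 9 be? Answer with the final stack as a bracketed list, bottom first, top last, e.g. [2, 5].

[-5, -6, 65, 65, -8, -3, 31, -71]

(re-executing from step 5 with the substitution; state before step 5: [-5, -6, 65, 65, -4, -4])
5. SWAP -> [-5, -6, 65, 65, -4, -4]
6. ADD -> [-5, -6, 65, 65, -8]
7. PUSH -3 -> [-5, -6, 65, 65, -8, -3]
8. PUSH 31 -> [-5, -6, 65, 65, -8, -3, 31]
9. PUSH -71 -> [-5, -6, 65, 65, -8, -3, 31, -71]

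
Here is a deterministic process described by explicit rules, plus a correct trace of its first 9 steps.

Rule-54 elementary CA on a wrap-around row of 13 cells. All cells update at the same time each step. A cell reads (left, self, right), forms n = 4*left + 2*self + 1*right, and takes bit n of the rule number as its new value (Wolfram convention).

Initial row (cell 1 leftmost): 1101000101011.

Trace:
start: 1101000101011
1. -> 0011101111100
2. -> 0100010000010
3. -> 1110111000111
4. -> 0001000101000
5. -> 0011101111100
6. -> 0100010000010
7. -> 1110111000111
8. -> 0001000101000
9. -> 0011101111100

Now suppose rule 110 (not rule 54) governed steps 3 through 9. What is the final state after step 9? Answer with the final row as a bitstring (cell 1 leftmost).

0011011101111

(re-executing steps 3..9 under rule 110; state before step 3: 0100010000010)
3. -> 1100110000110
4. -> 1101110001111
5. -> 0111010011000
6. -> 1101110111000
7. -> 1111011101001
8. -> 0001110111011
9. -> 0011011101111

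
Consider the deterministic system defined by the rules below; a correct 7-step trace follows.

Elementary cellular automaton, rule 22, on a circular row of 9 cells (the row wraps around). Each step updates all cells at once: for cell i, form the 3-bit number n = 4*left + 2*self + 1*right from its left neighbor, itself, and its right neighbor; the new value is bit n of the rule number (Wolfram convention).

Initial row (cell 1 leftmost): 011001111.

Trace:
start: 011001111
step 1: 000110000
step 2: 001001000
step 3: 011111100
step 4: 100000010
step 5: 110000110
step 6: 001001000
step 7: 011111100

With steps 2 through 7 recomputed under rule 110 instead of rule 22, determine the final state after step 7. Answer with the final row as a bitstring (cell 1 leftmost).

(re-executing steps 2..7 under rule 110; state before step 2: 000110000)
step 2: 001110000
step 3: 011010000
step 4: 111110000
step 5: 100010001
step 6: 100110011
step 7: 101110110

101110110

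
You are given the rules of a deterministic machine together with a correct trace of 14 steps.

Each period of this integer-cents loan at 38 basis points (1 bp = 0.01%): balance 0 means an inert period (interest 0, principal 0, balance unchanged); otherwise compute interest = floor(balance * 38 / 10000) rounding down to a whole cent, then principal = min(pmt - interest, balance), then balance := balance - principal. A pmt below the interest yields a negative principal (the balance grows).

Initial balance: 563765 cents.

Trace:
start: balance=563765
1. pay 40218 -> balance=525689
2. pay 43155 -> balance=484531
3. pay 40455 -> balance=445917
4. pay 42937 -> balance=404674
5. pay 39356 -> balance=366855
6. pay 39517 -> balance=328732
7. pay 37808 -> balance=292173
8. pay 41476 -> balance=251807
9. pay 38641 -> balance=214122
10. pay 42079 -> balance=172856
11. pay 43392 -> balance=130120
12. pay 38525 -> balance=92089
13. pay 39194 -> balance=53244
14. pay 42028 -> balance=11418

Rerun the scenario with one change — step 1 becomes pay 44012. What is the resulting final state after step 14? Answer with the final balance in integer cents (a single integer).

(re-executing from step 1 with the substitution; state before step 1: balance=563765)
1. pay 44012 -> balance=521895
2. pay 43155 -> balance=480723
3. pay 40455 -> balance=442094
4. pay 42937 -> balance=400836
5. pay 39356 -> balance=363003
6. pay 39517 -> balance=324865
7. pay 37808 -> balance=288291
8. pay 41476 -> balance=247910
9. pay 38641 -> balance=210211
10. pay 42079 -> balance=168930
11. pay 43392 -> balance=126179
12. pay 38525 -> balance=88133
13. pay 39194 -> balance=49273
14. pay 42028 -> balance=7432

7432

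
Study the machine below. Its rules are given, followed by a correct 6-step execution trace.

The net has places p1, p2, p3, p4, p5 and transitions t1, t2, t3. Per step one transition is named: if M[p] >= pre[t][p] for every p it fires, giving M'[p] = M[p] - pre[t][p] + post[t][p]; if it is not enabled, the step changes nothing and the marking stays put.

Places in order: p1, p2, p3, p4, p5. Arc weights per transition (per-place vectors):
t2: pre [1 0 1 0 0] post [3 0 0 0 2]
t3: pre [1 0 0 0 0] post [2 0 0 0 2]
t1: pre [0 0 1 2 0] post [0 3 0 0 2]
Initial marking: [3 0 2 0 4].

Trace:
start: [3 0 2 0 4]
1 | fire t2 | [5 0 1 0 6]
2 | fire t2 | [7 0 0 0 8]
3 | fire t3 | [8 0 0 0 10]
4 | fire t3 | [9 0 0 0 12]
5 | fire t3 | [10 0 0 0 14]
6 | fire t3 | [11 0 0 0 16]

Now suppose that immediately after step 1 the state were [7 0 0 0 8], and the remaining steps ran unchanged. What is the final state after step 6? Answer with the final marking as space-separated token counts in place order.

11 0 0 0 16

state after step 1 := [7 0 0 0 8]
2 | fire t2 | [7 0 0 0 8]
3 | fire t3 | [8 0 0 0 10]
4 | fire t3 | [9 0 0 0 12]
5 | fire t3 | [10 0 0 0 14]
6 | fire t3 | [11 0 0 0 16]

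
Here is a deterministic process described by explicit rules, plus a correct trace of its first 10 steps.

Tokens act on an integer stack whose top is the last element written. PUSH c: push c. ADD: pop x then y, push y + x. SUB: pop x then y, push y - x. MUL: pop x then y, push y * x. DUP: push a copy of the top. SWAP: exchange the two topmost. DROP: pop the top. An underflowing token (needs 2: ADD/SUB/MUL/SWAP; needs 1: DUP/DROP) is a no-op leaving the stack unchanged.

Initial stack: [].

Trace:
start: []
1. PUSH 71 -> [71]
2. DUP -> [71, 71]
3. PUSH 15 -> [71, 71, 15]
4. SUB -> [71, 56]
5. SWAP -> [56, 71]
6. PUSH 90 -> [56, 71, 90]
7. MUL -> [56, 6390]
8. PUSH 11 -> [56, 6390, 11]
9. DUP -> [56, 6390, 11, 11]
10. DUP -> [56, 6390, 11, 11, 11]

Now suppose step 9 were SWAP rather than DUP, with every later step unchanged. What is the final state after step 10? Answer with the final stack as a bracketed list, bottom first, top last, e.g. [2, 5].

[56, 11, 6390, 6390]

(re-executing from step 9 with the substitution; state before step 9: [56, 6390, 11])
9. SWAP -> [56, 11, 6390]
10. DUP -> [56, 11, 6390, 6390]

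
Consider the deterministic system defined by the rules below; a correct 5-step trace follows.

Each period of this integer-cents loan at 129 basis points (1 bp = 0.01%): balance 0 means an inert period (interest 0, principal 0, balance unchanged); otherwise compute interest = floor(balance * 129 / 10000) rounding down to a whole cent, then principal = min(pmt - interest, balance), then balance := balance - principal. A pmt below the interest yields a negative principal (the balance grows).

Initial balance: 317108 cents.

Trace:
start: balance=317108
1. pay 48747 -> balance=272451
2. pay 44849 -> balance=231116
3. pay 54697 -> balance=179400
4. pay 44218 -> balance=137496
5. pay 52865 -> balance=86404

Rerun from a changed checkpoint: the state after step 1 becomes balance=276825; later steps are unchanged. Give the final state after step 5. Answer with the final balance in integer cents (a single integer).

state after step 1 := balance=276825
2. pay 44849 -> balance=235547
3. pay 54697 -> balance=183888
4. pay 44218 -> balance=142042
5. pay 52865 -> balance=91009

91009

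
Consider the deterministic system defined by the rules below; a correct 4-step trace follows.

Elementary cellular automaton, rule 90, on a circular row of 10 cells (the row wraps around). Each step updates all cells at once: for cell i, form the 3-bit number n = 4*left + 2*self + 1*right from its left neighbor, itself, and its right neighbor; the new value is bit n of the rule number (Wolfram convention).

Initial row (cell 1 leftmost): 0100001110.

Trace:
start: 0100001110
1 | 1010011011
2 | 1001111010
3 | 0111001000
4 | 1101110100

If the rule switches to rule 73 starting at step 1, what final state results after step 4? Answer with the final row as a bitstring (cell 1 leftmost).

1101101010

(re-executing steps 1..4 under rule 73; state before step 1: 0100001110)
1 | 0001101010
2 | 1101100000
3 | 1101101110
4 | 1101101010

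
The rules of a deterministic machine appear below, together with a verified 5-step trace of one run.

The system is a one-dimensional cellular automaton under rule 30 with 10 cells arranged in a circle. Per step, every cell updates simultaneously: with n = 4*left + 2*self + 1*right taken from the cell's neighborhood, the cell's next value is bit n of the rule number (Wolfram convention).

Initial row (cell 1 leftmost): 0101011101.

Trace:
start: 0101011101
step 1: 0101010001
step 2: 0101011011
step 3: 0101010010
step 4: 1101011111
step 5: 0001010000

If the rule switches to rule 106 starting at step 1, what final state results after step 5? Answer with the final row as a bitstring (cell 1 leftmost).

0001000110

(re-executing steps 1..5 under rule 106; state before step 1: 0101011101)
step 1: 1010110110
step 2: 0101111111
step 3: 1011000001
step 4: 1111000011
step 5: 0001000110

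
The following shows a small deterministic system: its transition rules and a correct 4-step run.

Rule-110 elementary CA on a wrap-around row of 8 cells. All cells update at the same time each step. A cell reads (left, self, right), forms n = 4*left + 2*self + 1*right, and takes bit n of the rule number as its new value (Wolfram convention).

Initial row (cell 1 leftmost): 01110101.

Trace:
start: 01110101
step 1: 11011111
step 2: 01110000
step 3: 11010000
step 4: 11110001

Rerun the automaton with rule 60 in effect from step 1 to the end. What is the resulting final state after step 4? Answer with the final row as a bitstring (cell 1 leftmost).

00100010

(re-executing steps 1..4 under rule 60; state before step 1: 01110101)
step 1: 11001111
step 2: 00101000
step 3: 00111100
step 4: 00100010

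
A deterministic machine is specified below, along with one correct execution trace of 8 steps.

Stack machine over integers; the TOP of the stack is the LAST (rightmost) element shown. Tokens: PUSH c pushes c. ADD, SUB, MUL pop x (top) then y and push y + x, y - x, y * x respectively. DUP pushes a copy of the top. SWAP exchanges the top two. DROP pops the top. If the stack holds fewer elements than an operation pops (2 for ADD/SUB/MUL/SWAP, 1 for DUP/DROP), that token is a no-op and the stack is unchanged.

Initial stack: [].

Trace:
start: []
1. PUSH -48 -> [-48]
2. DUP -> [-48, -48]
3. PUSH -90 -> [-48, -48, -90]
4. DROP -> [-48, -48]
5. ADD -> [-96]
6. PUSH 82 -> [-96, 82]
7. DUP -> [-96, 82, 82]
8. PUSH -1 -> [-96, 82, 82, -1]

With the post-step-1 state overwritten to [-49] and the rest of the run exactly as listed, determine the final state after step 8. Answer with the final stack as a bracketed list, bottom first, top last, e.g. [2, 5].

state after step 1 := [-49]
2. DUP -> [-49, -49]
3. PUSH -90 -> [-49, -49, -90]
4. DROP -> [-49, -49]
5. ADD -> [-98]
6. PUSH 82 -> [-98, 82]
7. DUP -> [-98, 82, 82]
8. PUSH -1 -> [-98, 82, 82, -1]

[-98, 82, 82, -1]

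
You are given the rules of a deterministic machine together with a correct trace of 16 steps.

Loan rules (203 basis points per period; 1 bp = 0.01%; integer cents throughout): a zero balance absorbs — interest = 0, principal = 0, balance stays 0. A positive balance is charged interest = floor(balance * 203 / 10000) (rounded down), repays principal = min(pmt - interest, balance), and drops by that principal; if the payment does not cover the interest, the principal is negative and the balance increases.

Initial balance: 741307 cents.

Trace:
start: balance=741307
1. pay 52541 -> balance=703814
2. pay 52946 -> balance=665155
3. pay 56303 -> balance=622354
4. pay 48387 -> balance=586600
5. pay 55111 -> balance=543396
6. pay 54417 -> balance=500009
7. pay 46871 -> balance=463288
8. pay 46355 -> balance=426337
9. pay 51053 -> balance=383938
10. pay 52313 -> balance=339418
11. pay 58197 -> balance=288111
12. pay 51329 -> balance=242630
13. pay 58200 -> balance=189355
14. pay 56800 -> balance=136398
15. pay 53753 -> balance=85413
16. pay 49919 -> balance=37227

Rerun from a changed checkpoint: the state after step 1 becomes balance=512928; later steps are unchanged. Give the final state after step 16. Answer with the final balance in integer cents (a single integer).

state after step 1 := balance=512928
2. pay 52946 -> balance=470394
3. pay 56303 -> balance=423639
4. pay 48387 -> balance=383851
5. pay 55111 -> balance=336532
6. pay 54417 -> balance=288946
7. pay 46871 -> balance=247940
8. pay 46355 -> balance=206618
9. pay 51053 -> balance=159759
10. pay 52313 -> balance=110689
11. pay 58197 -> balance=54738
12. pay 51329 -> balance=4520
13. pay 58200 -> balance=0
14. pay 56800 -> balance=0
15. pay 53753 -> balance=0
16. pay 49919 -> balance=0

0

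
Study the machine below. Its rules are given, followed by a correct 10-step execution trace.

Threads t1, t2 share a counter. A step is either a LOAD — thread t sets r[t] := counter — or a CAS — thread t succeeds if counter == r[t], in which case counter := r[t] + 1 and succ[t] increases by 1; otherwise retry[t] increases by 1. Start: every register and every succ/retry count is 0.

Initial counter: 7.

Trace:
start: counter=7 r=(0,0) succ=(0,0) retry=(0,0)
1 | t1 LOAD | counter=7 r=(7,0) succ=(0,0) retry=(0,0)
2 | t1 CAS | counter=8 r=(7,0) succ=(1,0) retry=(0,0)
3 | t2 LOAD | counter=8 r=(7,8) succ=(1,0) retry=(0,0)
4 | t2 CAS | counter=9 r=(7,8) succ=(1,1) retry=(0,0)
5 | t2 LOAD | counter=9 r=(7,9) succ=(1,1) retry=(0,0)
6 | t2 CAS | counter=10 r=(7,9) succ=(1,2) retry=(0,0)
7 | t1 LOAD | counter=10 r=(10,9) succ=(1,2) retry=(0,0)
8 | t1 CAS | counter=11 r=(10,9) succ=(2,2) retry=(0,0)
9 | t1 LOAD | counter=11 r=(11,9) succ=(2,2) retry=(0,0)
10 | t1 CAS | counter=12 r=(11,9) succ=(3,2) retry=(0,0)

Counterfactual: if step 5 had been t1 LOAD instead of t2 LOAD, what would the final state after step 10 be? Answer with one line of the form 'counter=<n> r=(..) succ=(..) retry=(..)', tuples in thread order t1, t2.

(re-executing from step 5 with the substitution; state before step 5: counter=9 r=(7,8) succ=(1,1) retry=(0,0))
5 | t1 LOAD | counter=9 r=(9,8) succ=(1,1) retry=(0,0)
6 | t2 CAS | counter=9 r=(9,8) succ=(1,1) retry=(0,1)
7 | t1 LOAD | counter=9 r=(9,8) succ=(1,1) retry=(0,1)
8 | t1 CAS | counter=10 r=(9,8) succ=(2,1) retry=(0,1)
9 | t1 LOAD | counter=10 r=(10,8) succ=(2,1) retry=(0,1)
10 | t1 CAS | counter=11 r=(10,8) succ=(3,1) retry=(0,1)

counter=11 r=(10,8) succ=(3,1) retry=(0,1)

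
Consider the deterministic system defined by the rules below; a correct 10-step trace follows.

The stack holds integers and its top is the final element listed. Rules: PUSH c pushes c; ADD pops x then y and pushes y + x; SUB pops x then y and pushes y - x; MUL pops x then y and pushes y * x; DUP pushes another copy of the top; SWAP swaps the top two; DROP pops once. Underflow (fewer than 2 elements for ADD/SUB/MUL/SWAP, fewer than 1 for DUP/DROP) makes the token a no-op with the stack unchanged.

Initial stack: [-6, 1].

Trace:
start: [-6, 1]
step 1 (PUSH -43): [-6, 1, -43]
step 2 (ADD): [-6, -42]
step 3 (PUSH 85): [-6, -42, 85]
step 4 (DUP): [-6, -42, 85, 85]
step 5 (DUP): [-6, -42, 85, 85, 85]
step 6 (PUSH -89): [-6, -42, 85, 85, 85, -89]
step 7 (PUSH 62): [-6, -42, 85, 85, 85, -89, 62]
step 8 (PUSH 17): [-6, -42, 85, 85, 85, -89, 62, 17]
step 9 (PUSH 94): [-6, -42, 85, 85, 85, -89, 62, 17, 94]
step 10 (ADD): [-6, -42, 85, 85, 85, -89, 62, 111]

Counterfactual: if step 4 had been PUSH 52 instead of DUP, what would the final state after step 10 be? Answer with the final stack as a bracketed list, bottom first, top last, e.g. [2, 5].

(re-executing from step 4 with the substitution; state before step 4: [-6, -42, 85])
step 4 (PUSH 52): [-6, -42, 85, 52]
step 5 (DUP): [-6, -42, 85, 52, 52]
step 6 (PUSH -89): [-6, -42, 85, 52, 52, -89]
step 7 (PUSH 62): [-6, -42, 85, 52, 52, -89, 62]
step 8 (PUSH 17): [-6, -42, 85, 52, 52, -89, 62, 17]
step 9 (PUSH 94): [-6, -42, 85, 52, 52, -89, 62, 17, 94]
step 10 (ADD): [-6, -42, 85, 52, 52, -89, 62, 111]

[-6, -42, 85, 52, 52, -89, 62, 111]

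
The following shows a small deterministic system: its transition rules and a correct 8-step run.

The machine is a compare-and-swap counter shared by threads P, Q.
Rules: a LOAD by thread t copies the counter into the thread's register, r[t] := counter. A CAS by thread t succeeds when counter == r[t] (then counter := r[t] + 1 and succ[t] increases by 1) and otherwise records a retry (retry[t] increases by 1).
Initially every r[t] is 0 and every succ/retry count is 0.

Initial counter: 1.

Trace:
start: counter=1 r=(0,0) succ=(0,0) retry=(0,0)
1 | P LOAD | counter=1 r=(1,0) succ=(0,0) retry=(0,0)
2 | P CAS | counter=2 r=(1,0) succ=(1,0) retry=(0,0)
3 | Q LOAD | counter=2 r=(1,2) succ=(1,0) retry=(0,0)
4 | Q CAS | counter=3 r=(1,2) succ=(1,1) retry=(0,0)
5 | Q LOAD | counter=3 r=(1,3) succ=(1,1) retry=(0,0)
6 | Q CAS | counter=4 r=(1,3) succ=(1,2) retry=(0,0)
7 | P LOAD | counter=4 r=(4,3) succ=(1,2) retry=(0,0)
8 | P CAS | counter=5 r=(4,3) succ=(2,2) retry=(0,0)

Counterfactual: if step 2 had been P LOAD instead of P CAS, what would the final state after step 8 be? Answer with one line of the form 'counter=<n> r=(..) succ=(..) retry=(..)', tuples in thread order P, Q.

counter=4 r=(3,2) succ=(1,2) retry=(0,0)

(re-executing from step 2 with the substitution; state before step 2: counter=1 r=(1,0) succ=(0,0) retry=(0,0))
2 | P LOAD | counter=1 r=(1,0) succ=(0,0) retry=(0,0)
3 | Q LOAD | counter=1 r=(1,1) succ=(0,0) retry=(0,0)
4 | Q CAS | counter=2 r=(1,1) succ=(0,1) retry=(0,0)
5 | Q LOAD | counter=2 r=(1,2) succ=(0,1) retry=(0,0)
6 | Q CAS | counter=3 r=(1,2) succ=(0,2) retry=(0,0)
7 | P LOAD | counter=3 r=(3,2) succ=(0,2) retry=(0,0)
8 | P CAS | counter=4 r=(3,2) succ=(1,2) retry=(0,0)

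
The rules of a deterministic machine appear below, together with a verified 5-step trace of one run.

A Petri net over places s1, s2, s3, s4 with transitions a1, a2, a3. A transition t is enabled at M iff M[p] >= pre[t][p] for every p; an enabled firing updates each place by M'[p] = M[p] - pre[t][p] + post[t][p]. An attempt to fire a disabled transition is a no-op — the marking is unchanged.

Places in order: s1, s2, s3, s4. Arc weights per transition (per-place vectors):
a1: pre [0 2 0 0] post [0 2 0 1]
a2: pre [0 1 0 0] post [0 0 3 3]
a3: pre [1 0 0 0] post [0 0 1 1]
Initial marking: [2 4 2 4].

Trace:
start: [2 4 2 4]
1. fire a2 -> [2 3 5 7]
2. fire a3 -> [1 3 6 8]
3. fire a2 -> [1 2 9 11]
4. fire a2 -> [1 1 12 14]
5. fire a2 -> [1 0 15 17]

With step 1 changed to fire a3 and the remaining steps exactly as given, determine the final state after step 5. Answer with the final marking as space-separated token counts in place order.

(re-executing from step 1 with the substitution; state before step 1: [2 4 2 4])
1. fire a3 -> [1 4 3 5]
2. fire a3 -> [0 4 4 6]
3. fire a2 -> [0 3 7 9]
4. fire a2 -> [0 2 10 12]
5. fire a2 -> [0 1 13 15]

0 1 13 15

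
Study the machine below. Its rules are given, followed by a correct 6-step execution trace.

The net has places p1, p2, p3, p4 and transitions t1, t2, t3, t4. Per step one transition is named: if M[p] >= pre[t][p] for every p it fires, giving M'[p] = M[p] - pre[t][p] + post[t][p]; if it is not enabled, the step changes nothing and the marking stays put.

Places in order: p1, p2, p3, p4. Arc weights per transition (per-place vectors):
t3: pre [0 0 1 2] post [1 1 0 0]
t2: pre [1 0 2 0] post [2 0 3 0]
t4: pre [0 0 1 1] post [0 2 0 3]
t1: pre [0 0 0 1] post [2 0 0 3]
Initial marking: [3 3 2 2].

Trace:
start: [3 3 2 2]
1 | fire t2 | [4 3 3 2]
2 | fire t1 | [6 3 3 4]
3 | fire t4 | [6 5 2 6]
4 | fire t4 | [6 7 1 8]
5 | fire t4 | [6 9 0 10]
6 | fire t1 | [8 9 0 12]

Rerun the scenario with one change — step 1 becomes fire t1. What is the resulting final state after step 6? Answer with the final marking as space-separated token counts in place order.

(re-executing from step 1 with the substitution; state before step 1: [3 3 2 2])
1 | fire t1 | [5 3 2 4]
2 | fire t1 | [7 3 2 6]
3 | fire t4 | [7 5 1 8]
4 | fire t4 | [7 7 0 10]
5 | fire t4 | [7 7 0 10]
6 | fire t1 | [9 7 0 12]

9 7 0 12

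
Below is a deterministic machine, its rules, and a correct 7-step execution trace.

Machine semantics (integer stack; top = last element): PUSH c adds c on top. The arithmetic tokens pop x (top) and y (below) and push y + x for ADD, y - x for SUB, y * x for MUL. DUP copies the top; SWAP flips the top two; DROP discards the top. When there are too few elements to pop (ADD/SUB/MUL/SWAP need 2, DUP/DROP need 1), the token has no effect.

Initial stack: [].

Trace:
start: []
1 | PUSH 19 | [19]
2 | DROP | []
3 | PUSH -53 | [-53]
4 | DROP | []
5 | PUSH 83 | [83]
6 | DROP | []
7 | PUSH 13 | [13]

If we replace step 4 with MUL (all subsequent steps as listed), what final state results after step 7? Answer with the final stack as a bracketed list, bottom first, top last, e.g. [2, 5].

(re-executing from step 4 with the substitution; state before step 4: [-53])
4 | MUL | [-53]
5 | PUSH 83 | [-53, 83]
6 | DROP | [-53]
7 | PUSH 13 | [-53, 13]

[-53, 13]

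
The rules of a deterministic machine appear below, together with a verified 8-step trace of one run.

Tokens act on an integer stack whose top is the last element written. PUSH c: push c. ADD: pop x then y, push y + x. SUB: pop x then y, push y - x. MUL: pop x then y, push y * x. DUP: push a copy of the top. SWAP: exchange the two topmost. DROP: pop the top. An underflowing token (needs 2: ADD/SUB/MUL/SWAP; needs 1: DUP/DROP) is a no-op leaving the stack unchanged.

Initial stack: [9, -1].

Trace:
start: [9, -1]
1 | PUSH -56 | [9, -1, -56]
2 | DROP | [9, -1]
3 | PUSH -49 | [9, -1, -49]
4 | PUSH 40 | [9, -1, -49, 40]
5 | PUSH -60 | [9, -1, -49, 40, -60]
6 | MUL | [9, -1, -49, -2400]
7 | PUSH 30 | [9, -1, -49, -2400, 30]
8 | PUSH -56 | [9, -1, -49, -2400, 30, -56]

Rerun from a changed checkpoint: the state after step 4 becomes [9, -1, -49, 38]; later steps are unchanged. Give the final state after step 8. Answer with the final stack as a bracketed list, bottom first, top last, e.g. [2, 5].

[9, -1, -49, -2280, 30, -56]

state after step 4 := [9, -1, -49, 38]
5 | PUSH -60 | [9, -1, -49, 38, -60]
6 | MUL | [9, -1, -49, -2280]
7 | PUSH 30 | [9, -1, -49, -2280, 30]
8 | PUSH -56 | [9, -1, -49, -2280, 30, -56]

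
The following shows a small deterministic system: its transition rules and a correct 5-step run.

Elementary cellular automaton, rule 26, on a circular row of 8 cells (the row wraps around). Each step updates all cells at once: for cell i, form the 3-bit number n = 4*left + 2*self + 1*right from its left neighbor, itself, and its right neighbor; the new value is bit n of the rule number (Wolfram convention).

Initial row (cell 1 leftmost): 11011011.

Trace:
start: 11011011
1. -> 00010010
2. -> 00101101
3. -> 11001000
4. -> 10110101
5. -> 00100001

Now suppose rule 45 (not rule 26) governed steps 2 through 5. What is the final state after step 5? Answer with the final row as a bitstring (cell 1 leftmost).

(re-executing steps 2..5 under rule 45; state before step 2: 00010010)
2. -> 11010010
3. -> 10110011
4. -> 01100010
5. -> 01001010

01001010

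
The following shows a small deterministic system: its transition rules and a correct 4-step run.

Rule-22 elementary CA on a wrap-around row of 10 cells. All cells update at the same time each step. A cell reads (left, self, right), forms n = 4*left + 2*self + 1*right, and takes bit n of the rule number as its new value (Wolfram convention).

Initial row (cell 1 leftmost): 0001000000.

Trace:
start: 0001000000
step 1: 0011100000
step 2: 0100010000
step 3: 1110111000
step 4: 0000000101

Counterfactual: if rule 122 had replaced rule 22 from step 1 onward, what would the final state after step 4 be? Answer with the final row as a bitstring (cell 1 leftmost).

0101010101

(re-executing steps 1..4 under rule 122; state before step 1: 0001000000)
step 1: 0010100000
step 2: 0101010000
step 3: 1010101000
step 4: 0101010101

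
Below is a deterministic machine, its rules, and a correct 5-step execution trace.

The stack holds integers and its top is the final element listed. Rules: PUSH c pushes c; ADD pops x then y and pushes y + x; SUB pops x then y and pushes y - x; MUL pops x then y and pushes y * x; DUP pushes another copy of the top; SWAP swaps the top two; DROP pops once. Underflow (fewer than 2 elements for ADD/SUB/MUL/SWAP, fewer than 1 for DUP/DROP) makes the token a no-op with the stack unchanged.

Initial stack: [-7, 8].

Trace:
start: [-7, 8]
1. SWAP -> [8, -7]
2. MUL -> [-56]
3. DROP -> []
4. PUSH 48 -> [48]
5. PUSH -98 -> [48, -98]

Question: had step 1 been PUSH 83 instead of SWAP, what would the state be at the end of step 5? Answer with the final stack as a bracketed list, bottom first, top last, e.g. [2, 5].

(re-executing from step 1 with the substitution; state before step 1: [-7, 8])
1. PUSH 83 -> [-7, 8, 83]
2. MUL -> [-7, 664]
3. DROP -> [-7]
4. PUSH 48 -> [-7, 48]
5. PUSH -98 -> [-7, 48, -98]

[-7, 48, -98]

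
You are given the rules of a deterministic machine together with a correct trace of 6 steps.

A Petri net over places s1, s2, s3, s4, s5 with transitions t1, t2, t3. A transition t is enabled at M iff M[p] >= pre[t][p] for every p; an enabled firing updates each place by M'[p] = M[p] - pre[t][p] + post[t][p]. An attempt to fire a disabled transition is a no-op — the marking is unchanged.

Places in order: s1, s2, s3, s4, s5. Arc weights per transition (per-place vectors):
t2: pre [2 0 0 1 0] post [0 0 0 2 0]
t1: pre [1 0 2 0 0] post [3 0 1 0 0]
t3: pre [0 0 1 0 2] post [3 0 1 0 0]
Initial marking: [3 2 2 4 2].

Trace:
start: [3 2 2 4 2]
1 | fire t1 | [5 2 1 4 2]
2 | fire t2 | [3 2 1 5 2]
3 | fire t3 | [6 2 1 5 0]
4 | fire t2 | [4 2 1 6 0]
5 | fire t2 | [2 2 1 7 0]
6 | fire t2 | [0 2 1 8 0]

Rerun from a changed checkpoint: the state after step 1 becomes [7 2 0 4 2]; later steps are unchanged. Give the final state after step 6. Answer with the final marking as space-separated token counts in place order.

state after step 1 := [7 2 0 4 2]
2 | fire t2 | [5 2 0 5 2]
3 | fire t3 | [5 2 0 5 2]
4 | fire t2 | [3 2 0 6 2]
5 | fire t2 | [1 2 0 7 2]
6 | fire t2 | [1 2 0 7 2]

1 2 0 7 2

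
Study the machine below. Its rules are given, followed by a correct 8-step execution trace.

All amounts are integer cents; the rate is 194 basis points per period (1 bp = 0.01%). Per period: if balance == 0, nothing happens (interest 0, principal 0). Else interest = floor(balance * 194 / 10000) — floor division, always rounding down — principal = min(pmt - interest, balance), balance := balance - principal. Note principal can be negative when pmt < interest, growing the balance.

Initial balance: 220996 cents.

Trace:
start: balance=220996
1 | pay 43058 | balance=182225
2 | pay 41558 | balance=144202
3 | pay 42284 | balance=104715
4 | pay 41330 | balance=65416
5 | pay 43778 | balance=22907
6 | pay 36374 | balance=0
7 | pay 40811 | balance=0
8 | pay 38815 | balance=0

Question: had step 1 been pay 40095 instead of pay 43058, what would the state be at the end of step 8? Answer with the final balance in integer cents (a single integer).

0

(re-executing from step 1 with the substitution; state before step 1: balance=220996)
1 | pay 40095 | balance=185188
2 | pay 41558 | balance=147222
3 | pay 42284 | balance=107794
4 | pay 41330 | balance=68555
5 | pay 43778 | balance=26106
6 | pay 36374 | balance=0
7 | pay 40811 | balance=0
8 | pay 38815 | balance=0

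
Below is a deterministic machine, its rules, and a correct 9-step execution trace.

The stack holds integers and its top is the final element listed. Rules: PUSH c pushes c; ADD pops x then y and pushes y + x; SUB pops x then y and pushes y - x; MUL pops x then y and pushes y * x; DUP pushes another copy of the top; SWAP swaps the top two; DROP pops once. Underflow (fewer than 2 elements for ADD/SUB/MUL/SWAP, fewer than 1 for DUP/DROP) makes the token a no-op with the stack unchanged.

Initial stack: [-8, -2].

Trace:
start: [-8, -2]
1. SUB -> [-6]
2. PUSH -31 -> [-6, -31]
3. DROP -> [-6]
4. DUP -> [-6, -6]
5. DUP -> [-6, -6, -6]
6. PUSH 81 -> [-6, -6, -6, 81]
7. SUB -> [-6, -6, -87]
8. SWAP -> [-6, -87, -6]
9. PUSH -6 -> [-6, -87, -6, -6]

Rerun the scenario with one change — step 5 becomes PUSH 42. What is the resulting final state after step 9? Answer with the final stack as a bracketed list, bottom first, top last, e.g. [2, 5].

[-6, -39, -6, -6]

(re-executing from step 5 with the substitution; state before step 5: [-6, -6])
5. PUSH 42 -> [-6, -6, 42]
6. PUSH 81 -> [-6, -6, 42, 81]
7. SUB -> [-6, -6, -39]
8. SWAP -> [-6, -39, -6]
9. PUSH -6 -> [-6, -39, -6, -6]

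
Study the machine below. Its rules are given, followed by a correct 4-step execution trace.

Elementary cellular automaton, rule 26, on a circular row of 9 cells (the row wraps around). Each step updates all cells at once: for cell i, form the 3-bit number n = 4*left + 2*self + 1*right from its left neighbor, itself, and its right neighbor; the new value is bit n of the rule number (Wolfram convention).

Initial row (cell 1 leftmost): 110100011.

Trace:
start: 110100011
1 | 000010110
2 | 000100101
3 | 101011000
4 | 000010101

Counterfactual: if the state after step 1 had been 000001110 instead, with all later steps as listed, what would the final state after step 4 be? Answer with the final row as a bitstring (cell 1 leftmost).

state after step 1 := 000001110
2 | 000011001
3 | 100110110
4 | 011100100

011100100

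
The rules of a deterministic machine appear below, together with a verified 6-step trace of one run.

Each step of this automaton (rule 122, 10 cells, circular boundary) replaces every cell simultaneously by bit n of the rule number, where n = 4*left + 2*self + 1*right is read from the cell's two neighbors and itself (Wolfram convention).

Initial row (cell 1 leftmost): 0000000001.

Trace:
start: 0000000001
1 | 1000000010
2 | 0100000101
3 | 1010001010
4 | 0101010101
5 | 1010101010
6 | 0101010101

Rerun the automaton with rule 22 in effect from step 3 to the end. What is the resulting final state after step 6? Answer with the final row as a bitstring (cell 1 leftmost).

(re-executing steps 3..6 under rule 22; state before step 3: 0100000101)
3 | 0110001101
4 | 0001010001
5 | 1011011011
6 | 0000000000

0000000000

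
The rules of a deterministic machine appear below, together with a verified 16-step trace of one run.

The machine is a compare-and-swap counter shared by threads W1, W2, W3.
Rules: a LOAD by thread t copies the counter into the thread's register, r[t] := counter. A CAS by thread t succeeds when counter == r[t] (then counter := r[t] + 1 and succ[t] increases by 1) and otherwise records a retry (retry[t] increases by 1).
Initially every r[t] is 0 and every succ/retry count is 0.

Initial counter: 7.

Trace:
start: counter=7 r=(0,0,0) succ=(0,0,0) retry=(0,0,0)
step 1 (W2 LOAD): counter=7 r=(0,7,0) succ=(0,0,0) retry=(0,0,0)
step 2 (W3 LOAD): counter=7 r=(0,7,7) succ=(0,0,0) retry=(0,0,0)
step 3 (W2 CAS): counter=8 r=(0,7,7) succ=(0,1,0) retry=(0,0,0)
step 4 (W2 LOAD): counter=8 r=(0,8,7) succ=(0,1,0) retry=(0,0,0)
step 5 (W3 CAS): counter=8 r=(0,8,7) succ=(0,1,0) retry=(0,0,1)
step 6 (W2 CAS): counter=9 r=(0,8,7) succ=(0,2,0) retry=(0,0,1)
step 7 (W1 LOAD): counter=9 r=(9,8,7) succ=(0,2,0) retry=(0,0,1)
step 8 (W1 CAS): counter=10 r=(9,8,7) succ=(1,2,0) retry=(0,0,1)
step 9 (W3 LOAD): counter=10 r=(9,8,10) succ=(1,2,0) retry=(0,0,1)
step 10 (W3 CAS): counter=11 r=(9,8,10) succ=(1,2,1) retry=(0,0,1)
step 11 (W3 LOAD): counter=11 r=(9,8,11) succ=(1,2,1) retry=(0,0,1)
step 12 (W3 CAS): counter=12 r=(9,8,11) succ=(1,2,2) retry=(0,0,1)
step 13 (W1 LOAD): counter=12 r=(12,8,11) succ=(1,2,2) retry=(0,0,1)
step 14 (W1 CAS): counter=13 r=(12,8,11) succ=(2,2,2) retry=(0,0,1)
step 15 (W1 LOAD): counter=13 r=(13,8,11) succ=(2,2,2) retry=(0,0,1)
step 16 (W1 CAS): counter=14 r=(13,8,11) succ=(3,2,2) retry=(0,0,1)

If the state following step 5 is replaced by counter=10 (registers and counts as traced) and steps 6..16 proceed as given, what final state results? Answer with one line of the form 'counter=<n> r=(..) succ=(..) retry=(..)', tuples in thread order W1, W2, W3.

counter=15 r=(14,8,12) succ=(3,1,2) retry=(0,1,1)

state after step 5 := counter=10 r=(0,8,7) succ=(0,1,0) retry=(0,0,1)
step 6 (W2 CAS): counter=10 r=(0,8,7) succ=(0,1,0) retry=(0,1,1)
step 7 (W1 LOAD): counter=10 r=(10,8,7) succ=(0,1,0) retry=(0,1,1)
step 8 (W1 CAS): counter=11 r=(10,8,7) succ=(1,1,0) retry=(0,1,1)
step 9 (W3 LOAD): counter=11 r=(10,8,11) succ=(1,1,0) retry=(0,1,1)
step 10 (W3 CAS): counter=12 r=(10,8,11) succ=(1,1,1) retry=(0,1,1)
step 11 (W3 LOAD): counter=12 r=(10,8,12) succ=(1,1,1) retry=(0,1,1)
step 12 (W3 CAS): counter=13 r=(10,8,12) succ=(1,1,2) retry=(0,1,1)
step 13 (W1 LOAD): counter=13 r=(13,8,12) succ=(1,1,2) retry=(0,1,1)
step 14 (W1 CAS): counter=14 r=(13,8,12) succ=(2,1,2) retry=(0,1,1)
step 15 (W1 LOAD): counter=14 r=(14,8,12) succ=(2,1,2) retry=(0,1,1)
step 16 (W1 CAS): counter=15 r=(14,8,12) succ=(3,1,2) retry=(0,1,1)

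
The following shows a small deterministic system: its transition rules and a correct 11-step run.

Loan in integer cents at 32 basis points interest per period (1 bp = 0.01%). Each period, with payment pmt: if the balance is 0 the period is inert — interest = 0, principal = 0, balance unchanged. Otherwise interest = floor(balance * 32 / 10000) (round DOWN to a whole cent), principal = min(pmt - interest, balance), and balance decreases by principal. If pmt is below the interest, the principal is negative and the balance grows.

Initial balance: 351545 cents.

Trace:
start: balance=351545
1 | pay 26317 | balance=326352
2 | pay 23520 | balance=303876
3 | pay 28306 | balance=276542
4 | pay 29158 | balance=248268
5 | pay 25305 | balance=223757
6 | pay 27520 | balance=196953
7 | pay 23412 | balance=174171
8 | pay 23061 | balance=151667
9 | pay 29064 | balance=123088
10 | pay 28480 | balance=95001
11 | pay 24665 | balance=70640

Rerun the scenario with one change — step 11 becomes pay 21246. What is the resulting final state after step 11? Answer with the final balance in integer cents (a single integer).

(re-executing from step 11 with the substitution; state before step 11: balance=95001)
11 | pay 21246 | balance=74059

74059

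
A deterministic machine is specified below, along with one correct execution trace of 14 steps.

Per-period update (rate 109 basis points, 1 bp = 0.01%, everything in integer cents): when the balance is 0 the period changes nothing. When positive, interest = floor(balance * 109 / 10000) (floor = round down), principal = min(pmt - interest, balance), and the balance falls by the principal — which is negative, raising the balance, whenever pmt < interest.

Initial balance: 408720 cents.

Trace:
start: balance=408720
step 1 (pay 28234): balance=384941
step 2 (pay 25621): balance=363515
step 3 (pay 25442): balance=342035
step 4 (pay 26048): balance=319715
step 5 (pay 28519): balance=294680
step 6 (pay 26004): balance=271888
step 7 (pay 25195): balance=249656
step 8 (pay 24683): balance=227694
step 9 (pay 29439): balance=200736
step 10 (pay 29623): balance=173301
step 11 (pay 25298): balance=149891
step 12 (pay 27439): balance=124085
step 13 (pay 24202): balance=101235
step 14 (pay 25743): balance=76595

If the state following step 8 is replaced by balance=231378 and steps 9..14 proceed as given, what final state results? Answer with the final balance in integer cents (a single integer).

80528

state after step 8 := balance=231378
step 9 (pay 29439): balance=204461
step 10 (pay 29623): balance=177066
step 11 (pay 25298): balance=153698
step 12 (pay 27439): balance=127934
step 13 (pay 24202): balance=105126
step 14 (pay 25743): balance=80528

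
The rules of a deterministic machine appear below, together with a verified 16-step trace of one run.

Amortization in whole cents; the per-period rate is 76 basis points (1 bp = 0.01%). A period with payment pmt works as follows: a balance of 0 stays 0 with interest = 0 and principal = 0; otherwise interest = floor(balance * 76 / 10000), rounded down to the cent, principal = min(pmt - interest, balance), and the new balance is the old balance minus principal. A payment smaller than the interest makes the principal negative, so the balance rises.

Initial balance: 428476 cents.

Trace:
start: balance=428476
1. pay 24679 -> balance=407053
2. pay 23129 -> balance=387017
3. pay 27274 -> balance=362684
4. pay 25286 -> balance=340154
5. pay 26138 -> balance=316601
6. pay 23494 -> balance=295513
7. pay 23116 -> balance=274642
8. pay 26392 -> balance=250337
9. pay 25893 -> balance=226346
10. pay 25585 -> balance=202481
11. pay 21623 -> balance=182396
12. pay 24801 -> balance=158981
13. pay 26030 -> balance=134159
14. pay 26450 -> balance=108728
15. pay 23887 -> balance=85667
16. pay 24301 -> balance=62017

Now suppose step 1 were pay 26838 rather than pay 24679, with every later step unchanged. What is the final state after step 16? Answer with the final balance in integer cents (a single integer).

(re-executing from step 1 with the substitution; state before step 1: balance=428476)
1. pay 26838 -> balance=404894
2. pay 23129 -> balance=384842
3. pay 27274 -> balance=360492
4. pay 25286 -> balance=337945
5. pay 26138 -> balance=314375
6. pay 23494 -> balance=293270
7. pay 23116 -> balance=272382
8. pay 26392 -> balance=248060
9. pay 25893 -> balance=224052
10. pay 25585 -> balance=200169
11. pay 21623 -> balance=180067
12. pay 24801 -> balance=156634
13. pay 26030 -> balance=131794
14. pay 26450 -> balance=106345
15. pay 23887 -> balance=83266
16. pay 24301 -> balance=59597

59597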